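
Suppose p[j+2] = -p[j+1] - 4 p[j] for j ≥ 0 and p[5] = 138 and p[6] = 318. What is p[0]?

-6

Rearranging, p[j-2] = (p[j] + p[j-1]) / -4.
p[4] = (318 + 138) / -4 = 456/-4 = -114
p[3] = (138 + (-114)) / -4 = 24/-4 = -6
p[2] = (-114 + (-6)) / -4 = -120/-4 = 30
p[1] = (-6 + 30) / -4 = 24/-4 = -6
p[0] = (30 + (-6)) / -4 = 24/-4 = -6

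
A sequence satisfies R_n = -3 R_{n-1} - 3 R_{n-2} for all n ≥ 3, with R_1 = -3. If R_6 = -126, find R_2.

Let R_2 = w.
R_3 = 9 - 3w
R_4 = -27 + 6w
R_5 = 54 - 9w
R_6 = -81 + 9w
So -81 + 9w = -126, giving w = -5.

-5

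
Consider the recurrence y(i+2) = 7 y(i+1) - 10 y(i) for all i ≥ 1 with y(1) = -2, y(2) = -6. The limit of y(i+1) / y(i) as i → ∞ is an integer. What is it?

5

The characteristic equation is r^2 - 7r + 10 = 0, which factors as (r - 5)(r - 2) = 0.
So the roots are 5 and 2. Since |5| > |2| and the coefficient of 5^i is non-zero, the ratio tends to 5.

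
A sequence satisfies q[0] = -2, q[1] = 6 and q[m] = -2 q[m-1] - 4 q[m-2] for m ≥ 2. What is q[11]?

-2048

q[2] = -2·6 - 4·(-2) = -4
q[3] = -2·(-4) - 4·6 = -16
q[4] = -2·(-16) - 4·(-4) = 48
q[5] = -2·48 - 4·(-16) = -32
q[6] = -2·(-32) - 4·48 = -128
q[7] = -2·(-128) - 4·(-32) = 384
q[8] = -2·384 - 4·(-128) = -256
q[9] = -2·(-256) - 4·384 = -1024
q[10] = -2·(-1024) - 4·(-256) = 3072
q[11] = -2·3072 - 4·(-1024) = -2048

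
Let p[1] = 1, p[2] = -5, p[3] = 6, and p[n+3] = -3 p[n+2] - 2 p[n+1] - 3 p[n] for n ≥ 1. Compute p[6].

-104

p[4] = -3*6 - 2*(-5) - 3*1 = -11
p[5] = -3*(-11) - 2*6 - 3*(-5) = 36
p[6] = -3*36 - 2*(-11) - 3*6 = -104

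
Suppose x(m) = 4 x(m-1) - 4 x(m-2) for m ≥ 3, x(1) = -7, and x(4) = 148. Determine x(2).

Let x(2) = y.
x(3) = 28 + 4y
x(4) = 112 + 12y
So 112 + 12y = 148, giving y = 3.

3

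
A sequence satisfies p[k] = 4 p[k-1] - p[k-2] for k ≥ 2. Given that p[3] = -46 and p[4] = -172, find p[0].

Rearranging, p[k-2] = -(p[k] - 4 p[k-1]).
p[2] = -(-172 - 4·(-46)) = -12
p[1] = -(-46 - 4·(-12)) = -2
p[0] = -(-12 - 4·(-2)) = 4

4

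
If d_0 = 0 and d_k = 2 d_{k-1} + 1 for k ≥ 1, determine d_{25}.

33554431

The fixed point is 1/(1 - 2) = -1, so d_k + 1 = 2(d_{k-1} + 1).
Hence d_k = 1·2^k - 1.
d_{25} = 1·2^{25} - 1 = 1·33554432 - 1 = 33554431.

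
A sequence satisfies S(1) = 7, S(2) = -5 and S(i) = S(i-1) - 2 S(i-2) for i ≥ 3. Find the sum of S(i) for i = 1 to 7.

39

S(3) = (-5) - 2·7 = -19
S(4) = (-19) - 2·(-5) = -9
S(5) = (-9) - 2·(-19) = 29
S(6) = 29 - 2·(-9) = 47
S(7) = 47 - 2·29 = -11
Sum = 7 + (-5) + (-19) + (-9) + 29 + 47 + (-11) = 39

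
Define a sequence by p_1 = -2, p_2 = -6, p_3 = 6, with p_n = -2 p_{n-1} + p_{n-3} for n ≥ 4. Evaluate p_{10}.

p_4 = -2·6 + (-2) = -14
p_5 = -2·(-14) + (-6) = 22
p_6 = -2·22 + 6 = -38
p_7 = -2·(-38) + (-14) = 62
p_8 = -2·62 + 22 = -102
p_9 = -2·(-102) + (-38) = 166
p_{10} = -2·166 + 62 = -270

-270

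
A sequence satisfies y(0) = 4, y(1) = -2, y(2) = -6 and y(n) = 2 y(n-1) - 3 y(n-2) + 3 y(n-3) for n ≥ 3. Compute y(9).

y(3) = 2·(-6) - 3·(-2) + 3·4 = 6
y(4) = 2·6 - 3·(-6) + 3·(-2) = 24
y(5) = 2·24 - 3·6 + 3·(-6) = 12
y(6) = 2·12 - 3·24 + 3·6 = -30
y(7) = 2·(-30) - 3·12 + 3·24 = -24
y(8) = 2·(-24) - 3·(-30) + 3·12 = 78
y(9) = 2·78 - 3·(-24) + 3·(-30) = 138

138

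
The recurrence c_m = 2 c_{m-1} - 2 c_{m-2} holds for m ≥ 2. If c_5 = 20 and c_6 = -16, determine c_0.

-7

Rearranging, c_{m-2} = (c_m - 2 c_{m-1}) / -2.
c_4 = (-16 - 2·20) / -2 = -56/-2 = 28
c_3 = (20 - 2·28) / -2 = -36/-2 = 18
c_2 = (28 - 2·18) / -2 = -8/-2 = 4
c_1 = (18 - 2·4) / -2 = 10/-2 = -5
c_0 = (4 - 2·(-5)) / -2 = 14/-2 = -7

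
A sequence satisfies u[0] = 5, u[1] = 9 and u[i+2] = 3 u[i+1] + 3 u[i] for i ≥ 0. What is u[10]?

1734777

u[2] = 3(9) + 3(5) = 42
u[3] = 3(42) + 3(9) = 153
u[4] = 3(153) + 3(42) = 585
u[5] = 3(585) + 3(153) = 2214
u[6] = 3(2214) + 3(585) = 8397
u[7] = 3(8397) + 3(2214) = 31833
u[8] = 3(31833) + 3(8397) = 120690
u[9] = 3(120690) + 3(31833) = 457569
u[10] = 3(457569) + 3(120690) = 1734777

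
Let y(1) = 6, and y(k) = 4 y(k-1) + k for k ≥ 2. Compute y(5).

y(2) = 4·6 + 2 = 26
y(3) = 4·26 + 3 = 107
y(4) = 4·107 + 4 = 432
y(5) = 4·432 + 5 = 1733

1733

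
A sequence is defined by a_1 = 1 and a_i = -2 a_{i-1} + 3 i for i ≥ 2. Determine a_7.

a_2 = -2*1 + 6 = 4
a_3 = -2*4 + 9 = 1
a_4 = -2*1 + 12 = 10
a_5 = -2*10 + 15 = -5
a_6 = -2*(-5) + 18 = 28
a_7 = -2*28 + 21 = -35

-35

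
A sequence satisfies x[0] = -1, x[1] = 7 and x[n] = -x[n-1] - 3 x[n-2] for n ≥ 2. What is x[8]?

x[2] = -7 - 3*(-1) = -4
x[3] = -(-4) - 3*7 = -17
x[4] = -(-17) - 3*(-4) = 29
x[5] = -29 - 3*(-17) = 22
x[6] = -22 - 3*29 = -109
x[7] = -(-109) - 3*22 = 43
x[8] = -43 - 3*(-109) = 284

284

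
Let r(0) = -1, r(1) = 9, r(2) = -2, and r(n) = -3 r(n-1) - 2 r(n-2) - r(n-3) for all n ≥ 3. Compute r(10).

r(3) = -3·(-2) - 2·9 - (-1) = -11
r(4) = -3·(-11) - 2·(-2) - 9 = 28
r(5) = -3·28 - 2·(-11) - (-2) = -60
r(6) = -3·(-60) - 2·28 - (-11) = 135
r(7) = -3·135 - 2·(-60) - 28 = -313
r(8) = -3·(-313) - 2·135 - (-60) = 729
r(9) = -3·729 - 2·(-313) - 135 = -1696
r(10) = -3·(-1696) - 2·729 - (-313) = 3943

3943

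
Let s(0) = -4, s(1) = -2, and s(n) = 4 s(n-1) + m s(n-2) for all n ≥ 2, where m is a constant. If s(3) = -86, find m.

3

s(2) = -8 - 4m
s(3) = -32 - 18m
So -32 - 18m = -86, giving m = 3.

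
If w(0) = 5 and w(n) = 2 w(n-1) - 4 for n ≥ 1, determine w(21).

The fixed point is -4/(1 - 2) = 4, so w(n) - 4 = 2(w(n-1) - 4).
Hence w(n) = 1·2^n + 4.
w(21) = 1·2^{21} + 4 = 1·2097152 + 4 = 2097156.

2097156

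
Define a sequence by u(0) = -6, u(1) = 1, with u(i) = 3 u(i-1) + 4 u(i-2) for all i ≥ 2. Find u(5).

-1019

u(2) = 3*1 + 4*(-6) = -21
u(3) = 3*(-21) + 4*1 = -59
u(4) = 3*(-59) + 4*(-21) = -261
u(5) = 3*(-261) + 4*(-59) = -1019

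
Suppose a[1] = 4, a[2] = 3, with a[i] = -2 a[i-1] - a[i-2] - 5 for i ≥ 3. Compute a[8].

60

a[3] = -2(3) - 4 - 5 = -15
a[4] = -2(-15) - 3 - 5 = 22
a[5] = -2(22) - (-15) - 5 = -34
a[6] = -2(-34) - 22 - 5 = 41
a[7] = -2(41) - (-34) - 5 = -53
a[8] = -2(-53) - 41 - 5 = 60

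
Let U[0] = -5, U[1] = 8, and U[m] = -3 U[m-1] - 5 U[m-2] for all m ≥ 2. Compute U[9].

U[2] = -3·8 - 5·(-5) = 1
U[3] = -3·1 - 5·8 = -43
U[4] = -3·(-43) - 5·1 = 124
U[5] = -3·124 - 5·(-43) = -157
U[6] = -3·(-157) - 5·124 = -149
U[7] = -3·(-149) - 5·(-157) = 1232
U[8] = -3·1232 - 5·(-149) = -2951
U[9] = -3·(-2951) - 5·1232 = 2693

2693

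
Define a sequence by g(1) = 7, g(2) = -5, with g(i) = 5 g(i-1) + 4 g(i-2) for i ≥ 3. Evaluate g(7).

g(3) = 5(-5) + 4(7) = 3
g(4) = 5(3) + 4(-5) = -5
g(5) = 5(-5) + 4(3) = -13
g(6) = 5(-13) + 4(-5) = -85
g(7) = 5(-85) + 4(-13) = -477

-477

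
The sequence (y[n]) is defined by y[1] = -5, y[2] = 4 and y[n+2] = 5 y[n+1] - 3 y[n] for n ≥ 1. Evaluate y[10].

y[3] = 5·4 - 3·(-5) = 35
y[4] = 5·35 - 3·4 = 163
y[5] = 5·163 - 3·35 = 710
y[6] = 5·710 - 3·163 = 3061
y[7] = 5·3061 - 3·710 = 13175
y[8] = 5·13175 - 3·3061 = 56692
y[9] = 5·56692 - 3·13175 = 243935
y[10] = 5·243935 - 3·56692 = 1049599

1049599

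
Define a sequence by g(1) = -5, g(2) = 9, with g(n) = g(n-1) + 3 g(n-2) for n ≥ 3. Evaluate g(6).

66

g(3) = 9 + 3*(-5) = -6
g(4) = (-6) + 3*9 = 21
g(5) = 21 + 3*(-6) = 3
g(6) = 3 + 3*21 = 66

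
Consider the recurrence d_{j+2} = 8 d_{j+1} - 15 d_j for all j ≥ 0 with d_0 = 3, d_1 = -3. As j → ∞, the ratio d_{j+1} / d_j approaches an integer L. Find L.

The characteristic equation is r^2 - 8r + 15 = 0, which factors as (r - 5)(r - 3) = 0.
So the roots are 5 and 3. Since |5| > |3| and the coefficient of 5^j is non-zero, the ratio tends to 5.

5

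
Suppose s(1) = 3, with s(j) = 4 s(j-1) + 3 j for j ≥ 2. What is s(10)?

1398090

s(2) = 4*3 + 6 = 18
s(3) = 4*18 + 9 = 81
s(4) = 4*81 + 12 = 336
s(5) = 4*336 + 15 = 1359
s(6) = 4*1359 + 18 = 5454
s(7) = 4*5454 + 21 = 21837
s(8) = 4*21837 + 24 = 87372
s(9) = 4*87372 + 27 = 349515
s(10) = 4*349515 + 30 = 1398090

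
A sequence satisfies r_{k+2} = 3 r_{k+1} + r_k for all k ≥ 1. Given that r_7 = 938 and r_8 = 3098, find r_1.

Rearranging, r_{k-2} = r_k - 3 r_{k-1}.
r_6 = 3098 - 3·938 = 284
r_5 = 938 - 3·284 = 86
r_4 = 284 - 3·86 = 26
r_3 = 86 - 3·26 = 8
r_2 = 26 - 3·8 = 2
r_1 = 8 - 3·2 = 2

2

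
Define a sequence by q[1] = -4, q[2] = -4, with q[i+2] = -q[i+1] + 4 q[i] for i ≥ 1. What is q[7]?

-204

q[3] = -(-4) + 4*(-4) = -12
q[4] = -(-12) + 4*(-4) = -4
q[5] = -(-4) + 4*(-12) = -44
q[6] = -(-44) + 4*(-4) = 28
q[7] = -28 + 4*(-44) = -204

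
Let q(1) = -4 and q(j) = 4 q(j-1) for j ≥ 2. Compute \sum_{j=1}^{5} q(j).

q(2) = 4(-4) = -16
q(3) = 4(-16) = -64
q(4) = 4(-64) = -256
q(5) = 4(-256) = -1024
Sum = (-4) + (-16) + (-64) + (-256) + (-1024) = -1364

-1364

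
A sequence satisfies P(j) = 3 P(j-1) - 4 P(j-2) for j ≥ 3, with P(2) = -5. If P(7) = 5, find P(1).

-5

Let P(1) = w.
P(3) = -15 - 4w
P(4) = -25 - 12w
P(5) = -15 - 20w
P(6) = 55 - 12w
P(7) = 225 + 44w
So 225 + 44w = 5, giving w = -5.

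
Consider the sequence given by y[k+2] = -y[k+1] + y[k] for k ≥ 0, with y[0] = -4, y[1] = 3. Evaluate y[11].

487

y[2] = -3 + (-4) = -7
y[3] = -(-7) + 3 = 10
y[4] = -10 + (-7) = -17
y[5] = -(-17) + 10 = 27
y[6] = -27 + (-17) = -44
y[7] = -(-44) + 27 = 71
y[8] = -71 + (-44) = -115
y[9] = -(-115) + 71 = 186
y[10] = -186 + (-115) = -301
y[11] = -(-301) + 186 = 487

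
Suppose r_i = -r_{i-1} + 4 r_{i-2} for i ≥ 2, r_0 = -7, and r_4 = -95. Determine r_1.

Let r_1 = z.
r_2 = -28 - z
r_3 = 28 + 5z
r_4 = -140 - 9z
So -140 - 9z = -95, giving z = -5.

-5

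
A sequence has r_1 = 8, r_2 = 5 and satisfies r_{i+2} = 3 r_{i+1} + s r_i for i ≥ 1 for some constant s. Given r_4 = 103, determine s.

2

r_3 = 15 + 8s
r_4 = 45 + 29s
So 45 + 29s = 103, giving s = 2.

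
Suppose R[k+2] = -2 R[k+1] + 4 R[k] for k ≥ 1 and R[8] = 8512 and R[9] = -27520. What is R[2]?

9

Rearranging, R[k-2] = (R[k] + 2 R[k-1]) / 4.
R[7] = (-27520 + 2*8512) / 4 = -10496/4 = -2624
R[6] = (8512 + 2*(-2624)) / 4 = 3264/4 = 816
R[5] = (-2624 + 2*816) / 4 = -992/4 = -248
R[4] = (816 + 2*(-248)) / 4 = 320/4 = 80
R[3] = (-248 + 2*80) / 4 = -88/4 = -22
R[2] = (80 + 2*(-22)) / 4 = 36/4 = 9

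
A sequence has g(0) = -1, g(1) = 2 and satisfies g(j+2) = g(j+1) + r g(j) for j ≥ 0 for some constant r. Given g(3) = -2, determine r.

-4

g(2) = 2 - r
g(3) = 2 + r
So 2 + r = -2, giving r = -4.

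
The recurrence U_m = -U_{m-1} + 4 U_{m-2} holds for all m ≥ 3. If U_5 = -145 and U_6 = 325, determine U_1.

-5

Rearranging, U_{m-2} = (U_m + U_{m-1}) / 4.
U_4 = (325 + (-145)) / 4 = 180/4 = 45
U_3 = (-145 + 45) / 4 = -100/4 = -25
U_2 = (45 + (-25)) / 4 = 20/4 = 5
U_1 = (-25 + 5) / 4 = -20/4 = -5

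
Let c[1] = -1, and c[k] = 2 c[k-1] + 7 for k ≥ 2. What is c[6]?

185

c[2] = 2(-1) + 7 = 5
c[3] = 2(5) + 7 = 17
c[4] = 2(17) + 7 = 41
c[5] = 2(41) + 7 = 89
c[6] = 2(89) + 7 = 185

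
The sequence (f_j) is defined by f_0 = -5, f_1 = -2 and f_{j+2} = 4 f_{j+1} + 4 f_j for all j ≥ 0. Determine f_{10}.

-7478272

f_2 = 4(-2) + 4(-5) = -28
f_3 = 4(-28) + 4(-2) = -120
f_4 = 4(-120) + 4(-28) = -592
f_5 = 4(-592) + 4(-120) = -2848
f_6 = 4(-2848) + 4(-592) = -13760
f_7 = 4(-13760) + 4(-2848) = -66432
f_8 = 4(-66432) + 4(-13760) = -320768
f_9 = 4(-320768) + 4(-66432) = -1548800
f_{10} = 4(-1548800) + 4(-320768) = -7478272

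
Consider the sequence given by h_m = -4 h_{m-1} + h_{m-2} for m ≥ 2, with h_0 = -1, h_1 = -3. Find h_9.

-271443

h_2 = -4*(-3) + (-1) = 11
h_3 = -4*11 + (-3) = -47
h_4 = -4*(-47) + 11 = 199
h_5 = -4*199 + (-47) = -843
h_6 = -4*(-843) + 199 = 3571
h_7 = -4*3571 + (-843) = -15127
h_8 = -4*(-15127) + 3571 = 64079
h_9 = -4*64079 + (-15127) = -271443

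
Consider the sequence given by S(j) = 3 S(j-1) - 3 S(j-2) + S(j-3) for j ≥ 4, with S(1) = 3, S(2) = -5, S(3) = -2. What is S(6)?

73

S(4) = 3·(-2) - 3·(-5) + 3 = 12
S(5) = 3·12 - 3·(-2) + (-5) = 37
S(6) = 3·37 - 3·12 + (-2) = 73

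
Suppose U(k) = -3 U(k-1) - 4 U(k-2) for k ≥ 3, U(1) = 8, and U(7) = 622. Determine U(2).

6

Let U(2) = z.
U(3) = -32 - 3z
U(4) = 96 + 5z
U(5) = -160 - 3z
U(6) = 96 - 11z
U(7) = 352 + 45z
So 352 + 45z = 622, giving z = 6.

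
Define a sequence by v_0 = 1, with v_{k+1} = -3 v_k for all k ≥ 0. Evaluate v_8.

v_1 = -3·1 = -3
v_2 = -3·(-3) = 9
v_3 = -3·9 = -27
v_4 = -3·(-27) = 81
v_5 = -3·81 = -243
v_6 = -3·(-243) = 729
v_7 = -3·729 = -2187
v_8 = -3·(-2187) = 6561

6561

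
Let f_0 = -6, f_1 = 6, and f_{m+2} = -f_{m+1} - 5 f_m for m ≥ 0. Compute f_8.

1704

f_2 = -6 - 5·(-6) = 24
f_3 = -24 - 5·6 = -54
f_4 = -(-54) - 5·24 = -66
f_5 = -(-66) - 5·(-54) = 336
f_6 = -336 - 5·(-66) = -6
f_7 = -(-6) - 5·336 = -1674
f_8 = -(-1674) - 5·(-6) = 1704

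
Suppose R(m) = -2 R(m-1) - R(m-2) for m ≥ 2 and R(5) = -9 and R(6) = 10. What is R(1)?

-5

Rearranging, R(m-2) = -(R(m) + 2 R(m-1)).
R(4) = -(10 + 2(-9)) = 8
R(3) = -(-9 + 2(8)) = -7
R(2) = -(8 + 2(-7)) = 6
R(1) = -(-7 + 2(6)) = -5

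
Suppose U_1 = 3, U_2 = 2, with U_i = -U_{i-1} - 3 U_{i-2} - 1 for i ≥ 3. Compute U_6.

U_3 = -2 - 3*3 - 1 = -12
U_4 = -(-12) - 3*2 - 1 = 5
U_5 = -5 - 3*(-12) - 1 = 30
U_6 = -30 - 3*5 - 1 = -46

-46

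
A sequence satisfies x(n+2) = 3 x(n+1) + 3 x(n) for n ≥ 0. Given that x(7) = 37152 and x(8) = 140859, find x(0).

9

Rearranging, x(n-2) = (x(n) - 3 x(n-1)) / 3.
x(6) = (140859 - 3(37152)) / 3 = 29403/3 = 9801
x(5) = (37152 - 3(9801)) / 3 = 7749/3 = 2583
x(4) = (9801 - 3(2583)) / 3 = 2052/3 = 684
x(3) = (2583 - 3(684)) / 3 = 531/3 = 177
x(2) = (684 - 3(177)) / 3 = 153/3 = 51
x(1) = (177 - 3(51)) / 3 = 24/3 = 8
x(0) = (51 - 3(8)) / 3 = 27/3 = 9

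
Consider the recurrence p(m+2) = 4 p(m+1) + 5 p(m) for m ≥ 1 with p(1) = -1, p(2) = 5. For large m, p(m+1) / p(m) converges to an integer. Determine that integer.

5

The characteristic equation is r^2 - 4r - 5 = 0, which factors as (r - 5)(r + 1) = 0.
So the roots are 5 and -1. Since |5| > |-1| and the coefficient of 5^m is non-zero, the ratio tends to 5.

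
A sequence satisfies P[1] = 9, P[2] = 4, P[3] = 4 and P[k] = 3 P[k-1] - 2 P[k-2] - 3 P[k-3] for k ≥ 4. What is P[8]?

-623

P[4] = 3·4 - 2·4 - 3·9 = -23
P[5] = 3·(-23) - 2·4 - 3·4 = -89
P[6] = 3·(-89) - 2·(-23) - 3·4 = -233
P[7] = 3·(-233) - 2·(-89) - 3·(-23) = -452
P[8] = 3·(-452) - 2·(-233) - 3·(-89) = -623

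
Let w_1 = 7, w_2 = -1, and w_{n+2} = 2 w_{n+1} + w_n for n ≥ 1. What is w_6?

w_3 = 2*(-1) + 7 = 5
w_4 = 2*5 + (-1) = 9
w_5 = 2*9 + 5 = 23
w_6 = 2*23 + 9 = 55

55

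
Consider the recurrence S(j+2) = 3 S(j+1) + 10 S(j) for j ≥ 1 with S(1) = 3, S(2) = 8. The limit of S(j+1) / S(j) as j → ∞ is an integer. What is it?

The characteristic equation is r^2 - 3r - 10 = 0, which factors as (r - 5)(r + 2) = 0.
So the roots are 5 and -2. Since |5| > |-2| and the coefficient of 5^j is non-zero, the ratio tends to 5.

5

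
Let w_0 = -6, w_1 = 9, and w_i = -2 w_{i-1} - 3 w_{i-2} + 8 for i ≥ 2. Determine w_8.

-142

w_2 = -2(9) - 3(-6) + 8 = 8
w_3 = -2(8) - 3(9) + 8 = -35
w_4 = -2(-35) - 3(8) + 8 = 54
w_5 = -2(54) - 3(-35) + 8 = 5
w_6 = -2(5) - 3(54) + 8 = -164
w_7 = -2(-164) - 3(5) + 8 = 321
w_8 = -2(321) - 3(-164) + 8 = -142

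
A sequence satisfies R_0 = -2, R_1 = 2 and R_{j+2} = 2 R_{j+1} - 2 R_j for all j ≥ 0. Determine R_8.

R_2 = 2*2 - 2*(-2) = 8
R_3 = 2*8 - 2*2 = 12
R_4 = 2*12 - 2*8 = 8
R_5 = 2*8 - 2*12 = -8
R_6 = 2*(-8) - 2*8 = -32
R_7 = 2*(-32) - 2*(-8) = -48
R_8 = 2*(-48) - 2*(-32) = -32

-32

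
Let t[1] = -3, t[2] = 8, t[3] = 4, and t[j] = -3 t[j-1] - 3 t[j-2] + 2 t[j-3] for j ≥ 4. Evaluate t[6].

t[4] = -3(4) - 3(8) + 2(-3) = -42
t[5] = -3(-42) - 3(4) + 2(8) = 130
t[6] = -3(130) - 3(-42) + 2(4) = -256

-256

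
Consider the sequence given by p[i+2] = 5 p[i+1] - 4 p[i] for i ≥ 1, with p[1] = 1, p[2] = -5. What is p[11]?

-2097149

p[3] = 5*(-5) - 4*1 = -29
p[4] = 5*(-29) - 4*(-5) = -125
p[5] = 5*(-125) - 4*(-29) = -509
p[6] = 5*(-509) - 4*(-125) = -2045
p[7] = 5*(-2045) - 4*(-509) = -8189
p[8] = 5*(-8189) - 4*(-2045) = -32765
p[9] = 5*(-32765) - 4*(-8189) = -131069
p[10] = 5*(-131069) - 4*(-32765) = -524285
p[11] = 5*(-524285) - 4*(-131069) = -2097149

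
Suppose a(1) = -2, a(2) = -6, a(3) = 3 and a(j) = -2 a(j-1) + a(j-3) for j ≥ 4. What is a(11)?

a(4) = -2(3) + (-2) = -8
a(5) = -2(-8) + (-6) = 10
a(6) = -2(10) + 3 = -17
a(7) = -2(-17) + (-8) = 26
a(8) = -2(26) + 10 = -42
a(9) = -2(-42) + (-17) = 67
a(10) = -2(67) + 26 = -108
a(11) = -2(-108) + (-42) = 174

174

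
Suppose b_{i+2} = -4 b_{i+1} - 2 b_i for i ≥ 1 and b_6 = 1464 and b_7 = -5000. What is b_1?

Rearranging, b_{i-2} = (b_i + 4 b_{i-1}) / -2.
b_5 = (-5000 + 4·1464) / -2 = 856/-2 = -428
b_4 = (1464 + 4·(-428)) / -2 = -248/-2 = 124
b_3 = (-428 + 4·124) / -2 = 68/-2 = -34
b_2 = (124 + 4·(-34)) / -2 = -12/-2 = 6
b_1 = (-34 + 4·6) / -2 = -10/-2 = 5

5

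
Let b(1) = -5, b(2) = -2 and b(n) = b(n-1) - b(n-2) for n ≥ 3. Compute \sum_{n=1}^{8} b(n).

-7

b(3) = (-2) - (-5) = 3
b(4) = 3 - (-2) = 5
b(5) = 5 - 3 = 2
b(6) = 2 - 5 = -3
b(7) = (-3) - 2 = -5
b(8) = (-5) - (-3) = -2
Sum = (-5) + (-2) + 3 + 5 + 2 + (-3) + (-5) + (-2) = -7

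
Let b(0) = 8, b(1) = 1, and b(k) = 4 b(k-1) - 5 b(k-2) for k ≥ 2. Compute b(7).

-1789

b(2) = 4·1 - 5·8 = -36
b(3) = 4·(-36) - 5·1 = -149
b(4) = 4·(-149) - 5·(-36) = -416
b(5) = 4·(-416) - 5·(-149) = -919
b(6) = 4·(-919) - 5·(-416) = -1596
b(7) = 4·(-1596) - 5·(-919) = -1789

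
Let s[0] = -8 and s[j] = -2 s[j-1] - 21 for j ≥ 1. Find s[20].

The fixed point is -21/(1 + 2) = -7, so s[j] + 7 = -2(s[j-1] + 7).
Hence s[j] = -1·(-2)^j - 7.
s[20] = -1·(-2)^{20} - 7 = -1·1048576 - 7 = -1048583.

-1048583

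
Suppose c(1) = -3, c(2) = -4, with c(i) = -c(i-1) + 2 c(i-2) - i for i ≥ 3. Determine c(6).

c(3) = -(-4) + 2·(-3) - 3 = -5
c(4) = -(-5) + 2·(-4) - 4 = -7
c(5) = -(-7) + 2·(-5) - 5 = -8
c(6) = -(-8) + 2·(-7) - 6 = -12

-12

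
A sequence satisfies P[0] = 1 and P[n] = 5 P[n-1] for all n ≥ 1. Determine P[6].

15625

P[1] = 5(1) = 5
P[2] = 5(5) = 25
P[3] = 5(25) = 125
P[4] = 5(125) = 625
P[5] = 5(625) = 3125
P[6] = 5(3125) = 15625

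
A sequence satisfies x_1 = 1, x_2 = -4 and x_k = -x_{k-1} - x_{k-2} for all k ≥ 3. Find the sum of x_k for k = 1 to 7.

1

x_3 = -(-4) - 1 = 3
x_4 = -3 - (-4) = 1
x_5 = -1 - 3 = -4
x_6 = -(-4) - 1 = 3
x_7 = -3 - (-4) = 1
Sum = 1 + (-4) + 3 + 1 + (-4) + 3 + 1 = 1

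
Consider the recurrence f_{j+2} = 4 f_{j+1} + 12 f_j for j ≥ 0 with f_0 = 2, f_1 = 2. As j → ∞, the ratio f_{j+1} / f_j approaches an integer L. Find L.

The characteristic equation is r^2 - 4r - 12 = 0, which factors as (r - 6)(r + 2) = 0.
So the roots are 6 and -2. Since |6| > |-2| and the coefficient of 6^j is non-zero, the ratio tends to 6.

6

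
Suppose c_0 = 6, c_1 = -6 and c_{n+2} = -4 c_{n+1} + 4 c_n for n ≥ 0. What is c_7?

c_2 = -4·(-6) + 4·6 = 48
c_3 = -4·48 + 4·(-6) = -216
c_4 = -4·(-216) + 4·48 = 1056
c_5 = -4·1056 + 4·(-216) = -5088
c_6 = -4·(-5088) + 4·1056 = 24576
c_7 = -4·24576 + 4·(-5088) = -118656

-118656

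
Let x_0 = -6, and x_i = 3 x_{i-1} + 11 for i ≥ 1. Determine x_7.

-1099

x_1 = 3·(-6) + 11 = -7
x_2 = 3·(-7) + 11 = -10
x_3 = 3·(-10) + 11 = -19
x_4 = 3·(-19) + 11 = -46
x_5 = 3·(-46) + 11 = -127
x_6 = 3·(-127) + 11 = -370
x_7 = 3·(-370) + 11 = -1099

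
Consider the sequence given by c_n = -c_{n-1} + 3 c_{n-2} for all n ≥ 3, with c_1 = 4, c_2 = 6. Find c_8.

102

c_3 = -6 + 3*4 = 6
c_4 = -6 + 3*6 = 12
c_5 = -12 + 3*6 = 6
c_6 = -6 + 3*12 = 30
c_7 = -30 + 3*6 = -12
c_8 = -(-12) + 3*30 = 102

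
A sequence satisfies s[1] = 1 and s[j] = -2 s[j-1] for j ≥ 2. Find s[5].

s[2] = -2(1) = -2
s[3] = -2(-2) = 4
s[4] = -2(4) = -8
s[5] = -2(-8) = 16

16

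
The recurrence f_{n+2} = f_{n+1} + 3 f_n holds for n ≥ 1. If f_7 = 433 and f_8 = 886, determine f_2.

Rearranging, f_{n-2} = (f_n - f_{n-1}) / 3.
f_6 = (886 - 433) / 3 = 453/3 = 151
f_5 = (433 - 151) / 3 = 282/3 = 94
f_4 = (151 - 94) / 3 = 57/3 = 19
f_3 = (94 - 19) / 3 = 75/3 = 25
f_2 = (19 - 25) / 3 = -6/3 = -2

-2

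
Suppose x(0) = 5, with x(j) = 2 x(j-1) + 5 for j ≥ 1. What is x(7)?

1275

x(1) = 2(5) + 5 = 15
x(2) = 2(15) + 5 = 35
x(3) = 2(35) + 5 = 75
x(4) = 2(75) + 5 = 155
x(5) = 2(155) + 5 = 315
x(6) = 2(315) + 5 = 635
x(7) = 2(635) + 5 = 1275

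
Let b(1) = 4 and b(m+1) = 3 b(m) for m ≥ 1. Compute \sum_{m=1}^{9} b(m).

39364

b(2) = 3·4 = 12
b(3) = 3·12 = 36
b(4) = 3·36 = 108
b(5) = 3·108 = 324
b(6) = 3·324 = 972
b(7) = 3·972 = 2916
b(8) = 3·2916 = 8748
b(9) = 3·8748 = 26244
Sum = 4 + 12 + 36 + 108 + 324 + 972 + 2916 + 8748 + 26244 = 39364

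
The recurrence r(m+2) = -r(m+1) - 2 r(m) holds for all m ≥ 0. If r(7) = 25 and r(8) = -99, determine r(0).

6

Rearranging, r(m-2) = (r(m) + r(m-1)) / -2.
r(6) = (-99 + 25) / -2 = -74/-2 = 37
r(5) = (25 + 37) / -2 = 62/-2 = -31
r(4) = (37 + (-31)) / -2 = 6/-2 = -3
r(3) = (-31 + (-3)) / -2 = -34/-2 = 17
r(2) = (-3 + 17) / -2 = 14/-2 = -7
r(1) = (17 + (-7)) / -2 = 10/-2 = -5
r(0) = (-7 + (-5)) / -2 = -12/-2 = 6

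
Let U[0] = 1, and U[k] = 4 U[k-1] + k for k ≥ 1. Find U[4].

368

U[1] = 4*1 + 1 = 5
U[2] = 4*5 + 2 = 22
U[3] = 4*22 + 3 = 91
U[4] = 4*91 + 4 = 368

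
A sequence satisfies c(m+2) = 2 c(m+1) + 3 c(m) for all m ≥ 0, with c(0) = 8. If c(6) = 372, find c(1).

Let c(1) = v.
c(2) = 24 + 2v
c(3) = 48 + 7v
c(4) = 168 + 20v
c(5) = 480 + 61v
c(6) = 1464 + 182v
So 1464 + 182v = 372, giving v = -6.

-6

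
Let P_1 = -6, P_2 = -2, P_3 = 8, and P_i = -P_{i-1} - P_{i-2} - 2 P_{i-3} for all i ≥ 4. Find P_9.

P_4 = -8 - (-2) - 2·(-6) = 6
P_5 = -6 - 8 - 2·(-2) = -10
P_6 = -(-10) - 6 - 2·8 = -12
P_7 = -(-12) - (-10) - 2·6 = 10
P_8 = -10 - (-12) - 2·(-10) = 22
P_9 = -22 - 10 - 2·(-12) = -8

-8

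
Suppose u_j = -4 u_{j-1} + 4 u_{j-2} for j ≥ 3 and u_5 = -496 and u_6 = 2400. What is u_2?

6

Rearranging, u_{j-2} = (u_j + 4 u_{j-1}) / 4.
u_4 = (2400 + 4·(-496)) / 4 = 416/4 = 104
u_3 = (-496 + 4·104) / 4 = -80/4 = -20
u_2 = (104 + 4·(-20)) / 4 = 24/4 = 6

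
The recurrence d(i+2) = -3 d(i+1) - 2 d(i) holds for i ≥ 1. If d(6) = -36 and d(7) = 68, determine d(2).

Rearranging, d(i-2) = (d(i) + 3 d(i-1)) / -2.
d(5) = (68 + 3(-36)) / -2 = -40/-2 = 20
d(4) = (-36 + 3(20)) / -2 = 24/-2 = -12
d(3) = (20 + 3(-12)) / -2 = -16/-2 = 8
d(2) = (-12 + 3(8)) / -2 = 12/-2 = -6

-6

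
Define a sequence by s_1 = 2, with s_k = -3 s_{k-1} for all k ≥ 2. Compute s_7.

s_2 = -3·2 = -6
s_3 = -3·(-6) = 18
s_4 = -3·18 = -54
s_5 = -3·(-54) = 162
s_6 = -3·162 = -486
s_7 = -3·(-486) = 1458

1458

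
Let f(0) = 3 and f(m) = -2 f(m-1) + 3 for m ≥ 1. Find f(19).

The fixed point is 3/(1 + 2) = 1, so f(m) - 1 = -2(f(m-1) - 1).
Hence f(m) = 2·(-2)^m + 1.
f(19) = 2·(-2)^{19} + 1 = 2·-524288 + 1 = -1048575.

-1048575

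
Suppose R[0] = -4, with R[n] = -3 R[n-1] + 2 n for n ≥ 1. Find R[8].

R[1] = -3(-4) + 2 = 14
R[2] = -3(14) + 4 = -38
R[3] = -3(-38) + 6 = 120
R[4] = -3(120) + 8 = -352
R[5] = -3(-352) + 10 = 1066
R[6] = -3(1066) + 12 = -3186
R[7] = -3(-3186) + 14 = 9572
R[8] = -3(9572) + 16 = -28700

-28700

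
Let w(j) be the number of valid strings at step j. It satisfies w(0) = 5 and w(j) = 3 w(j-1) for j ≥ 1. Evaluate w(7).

10935

w(1) = 3(5) = 15
w(2) = 3(15) = 45
w(3) = 3(45) = 135
w(4) = 3(135) = 405
w(5) = 3(405) = 1215
w(6) = 3(1215) = 3645
w(7) = 3(3645) = 10935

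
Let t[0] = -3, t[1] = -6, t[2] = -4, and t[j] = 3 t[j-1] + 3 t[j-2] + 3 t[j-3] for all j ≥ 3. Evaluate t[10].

t[3] = 3·(-4) + 3·(-6) + 3·(-3) = -39
t[4] = 3·(-39) + 3·(-4) + 3·(-6) = -147
t[5] = 3·(-147) + 3·(-39) + 3·(-4) = -570
t[6] = 3·(-570) + 3·(-147) + 3·(-39) = -2268
t[7] = 3·(-2268) + 3·(-570) + 3·(-147) = -8955
t[8] = 3·(-8955) + 3·(-2268) + 3·(-570) = -35379
t[9] = 3·(-35379) + 3·(-8955) + 3·(-2268) = -139806
t[10] = 3·(-139806) + 3·(-35379) + 3·(-8955) = -552420

-552420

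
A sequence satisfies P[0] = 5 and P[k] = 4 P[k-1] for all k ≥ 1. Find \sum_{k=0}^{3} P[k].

425

P[1] = 4*5 = 20
P[2] = 4*20 = 80
P[3] = 4*80 = 320
Sum = 5 + 20 + 80 + 320 = 425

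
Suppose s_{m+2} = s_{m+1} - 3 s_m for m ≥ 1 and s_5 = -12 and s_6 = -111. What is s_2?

Rearranging, s_{m-2} = (s_m - s_{m-1}) / -3.
s_4 = (-111 - (-12)) / -3 = -99/-3 = 33
s_3 = (-12 - 33) / -3 = -45/-3 = 15
s_2 = (33 - 15) / -3 = 18/-3 = -6

-6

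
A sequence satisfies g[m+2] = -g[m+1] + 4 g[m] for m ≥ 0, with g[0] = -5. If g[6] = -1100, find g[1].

Let g[1] = z.
g[2] = -20 - z
g[3] = 20 + 5z
g[4] = -100 - 9z
g[5] = 180 + 29z
g[6] = -580 - 65z
So -580 - 65z = -1100, giving z = 8.

8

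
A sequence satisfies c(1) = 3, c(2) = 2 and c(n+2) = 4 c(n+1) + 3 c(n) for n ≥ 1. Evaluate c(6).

1610

c(3) = 4*2 + 3*3 = 17
c(4) = 4*17 + 3*2 = 74
c(5) = 4*74 + 3*17 = 347
c(6) = 4*347 + 3*74 = 1610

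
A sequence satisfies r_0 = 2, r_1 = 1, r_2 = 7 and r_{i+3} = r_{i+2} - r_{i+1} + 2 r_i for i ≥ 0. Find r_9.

r_3 = 7 - 1 + 2·2 = 10
r_4 = 10 - 7 + 2·1 = 5
r_5 = 5 - 10 + 2·7 = 9
r_6 = 9 - 5 + 2·10 = 24
r_7 = 24 - 9 + 2·5 = 25
r_8 = 25 - 24 + 2·9 = 19
r_9 = 19 - 25 + 2·24 = 42

42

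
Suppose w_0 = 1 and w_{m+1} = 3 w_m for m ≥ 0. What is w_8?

w_1 = 3*1 = 3
w_2 = 3*3 = 9
w_3 = 3*9 = 27
w_4 = 3*27 = 81
w_5 = 3*81 = 243
w_6 = 3*243 = 729
w_7 = 3*729 = 2187
w_8 = 3*2187 = 6561

6561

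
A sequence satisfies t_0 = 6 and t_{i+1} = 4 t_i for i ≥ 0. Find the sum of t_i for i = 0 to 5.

8190

t_1 = 4·6 = 24
t_2 = 4·24 = 96
t_3 = 4·96 = 384
t_4 = 4·384 = 1536
t_5 = 4·1536 = 6144
Sum = 6 + 24 + 96 + 384 + 1536 + 6144 = 8190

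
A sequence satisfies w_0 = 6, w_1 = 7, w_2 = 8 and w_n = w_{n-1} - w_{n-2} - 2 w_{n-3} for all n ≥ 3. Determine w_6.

17

w_3 = 8 - 7 - 2·6 = -11
w_4 = (-11) - 8 - 2·7 = -33
w_5 = (-33) - (-11) - 2·8 = -38
w_6 = (-38) - (-33) - 2·(-11) = 17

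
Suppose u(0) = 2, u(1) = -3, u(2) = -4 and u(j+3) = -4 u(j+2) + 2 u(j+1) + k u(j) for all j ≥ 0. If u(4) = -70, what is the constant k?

2

u(3) = 10 + 2k
u(4) = -48 - 11k
So -48 - 11k = -70, giving k = 2.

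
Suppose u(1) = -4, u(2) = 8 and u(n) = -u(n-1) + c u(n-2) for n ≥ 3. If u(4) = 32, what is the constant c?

2

u(3) = -8 - 4c
u(4) = 8 + 12c
So 8 + 12c = 32, giving c = 2.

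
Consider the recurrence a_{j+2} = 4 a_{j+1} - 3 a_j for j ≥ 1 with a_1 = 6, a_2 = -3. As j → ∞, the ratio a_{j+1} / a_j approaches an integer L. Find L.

3

The characteristic equation is r^2 - 4r + 3 = 0, which factors as (r - 3)(r - 1) = 0.
So the roots are 3 and 1. Since |3| > |1| and the coefficient of 3^j is non-zero, the ratio tends to 3.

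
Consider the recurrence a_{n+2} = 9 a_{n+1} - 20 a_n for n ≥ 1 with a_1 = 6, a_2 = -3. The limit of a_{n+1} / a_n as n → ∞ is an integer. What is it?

5

The characteristic equation is r^2 - 9r + 20 = 0, which factors as (r - 5)(r - 4) = 0.
So the roots are 5 and 4. Since |5| > |4| and the coefficient of 5^n is non-zero, the ratio tends to 5.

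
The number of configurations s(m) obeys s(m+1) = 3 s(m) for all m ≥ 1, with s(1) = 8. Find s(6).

1944

s(2) = 3·8 = 24
s(3) = 3·24 = 72
s(4) = 3·72 = 216
s(5) = 3·216 = 648
s(6) = 3·648 = 1944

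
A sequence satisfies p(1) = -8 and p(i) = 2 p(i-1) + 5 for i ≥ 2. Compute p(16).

-98309

The fixed point is 5/(1 - 2) = -5, so p(i) + 5 = 2(p(i-1) + 5).
Hence p(i) = -3·2^{i-1} - 5.
p(16) = -3·2^{15} - 5 = -3·32768 - 5 = -98309.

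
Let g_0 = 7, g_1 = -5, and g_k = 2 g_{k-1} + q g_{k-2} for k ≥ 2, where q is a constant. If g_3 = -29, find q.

g_2 = -10 + 7q
g_3 = -20 + 9q
So -20 + 9q = -29, giving q = -1.

-1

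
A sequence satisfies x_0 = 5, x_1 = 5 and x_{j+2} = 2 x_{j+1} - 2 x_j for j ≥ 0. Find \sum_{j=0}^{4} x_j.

x_2 = 2*5 - 2*5 = 0
x_3 = 2*0 - 2*5 = -10
x_4 = 2*(-10) - 2*0 = -20
Sum = 5 + 5 + 0 + (-10) + (-20) = -20

-20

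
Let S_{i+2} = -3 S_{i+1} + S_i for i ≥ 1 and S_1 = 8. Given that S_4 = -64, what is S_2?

-4

Let S_2 = z.
S_3 = 8 - 3z
S_4 = -24 + 10z
So -24 + 10z = -64, giving z = -4.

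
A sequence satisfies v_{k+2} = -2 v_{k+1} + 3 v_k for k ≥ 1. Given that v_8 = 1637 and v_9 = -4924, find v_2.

Rearranging, v_{k-2} = (v_k + 2 v_{k-1}) / 3.
v_7 = (-4924 + 2(1637)) / 3 = -1650/3 = -550
v_6 = (1637 + 2(-550)) / 3 = 537/3 = 179
v_5 = (-550 + 2(179)) / 3 = -192/3 = -64
v_4 = (179 + 2(-64)) / 3 = 51/3 = 17
v_3 = (-64 + 2(17)) / 3 = -30/3 = -10
v_2 = (17 + 2(-10)) / 3 = -3/3 = -1

-1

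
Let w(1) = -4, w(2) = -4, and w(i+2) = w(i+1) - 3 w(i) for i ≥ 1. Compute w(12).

w(3) = (-4) - 3(-4) = 8
w(4) = 8 - 3(-4) = 20
w(5) = 20 - 3(8) = -4
w(6) = (-4) - 3(20) = -64
w(7) = (-64) - 3(-4) = -52
w(8) = (-52) - 3(-64) = 140
w(9) = 140 - 3(-52) = 296
w(10) = 296 - 3(140) = -124
w(11) = (-124) - 3(296) = -1012
w(12) = (-1012) - 3(-124) = -640

-640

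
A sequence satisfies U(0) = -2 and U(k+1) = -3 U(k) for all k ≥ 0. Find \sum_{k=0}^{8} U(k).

-9842

U(1) = -3*(-2) = 6
U(2) = -3*6 = -18
U(3) = -3*(-18) = 54
U(4) = -3*54 = -162
U(5) = -3*(-162) = 486
U(6) = -3*486 = -1458
U(7) = -3*(-1458) = 4374
U(8) = -3*4374 = -13122
Sum = (-2) + 6 + (-18) + 54 + (-162) + 486 + (-1458) + 4374 + (-13122) = -9842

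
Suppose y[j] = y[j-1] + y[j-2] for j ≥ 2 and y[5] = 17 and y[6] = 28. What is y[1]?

1

Rearranging, y[j-2] = y[j] - y[j-1].
y[4] = 28 - 17 = 11
y[3] = 17 - 11 = 6
y[2] = 11 - 6 = 5
y[1] = 6 - 5 = 1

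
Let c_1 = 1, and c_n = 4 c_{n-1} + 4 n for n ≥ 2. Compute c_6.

c_2 = 4*1 + 8 = 12
c_3 = 4*12 + 12 = 60
c_4 = 4*60 + 16 = 256
c_5 = 4*256 + 20 = 1044
c_6 = 4*1044 + 24 = 4200

4200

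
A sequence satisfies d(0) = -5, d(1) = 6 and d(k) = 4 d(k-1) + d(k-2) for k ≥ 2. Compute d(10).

2005075

d(2) = 4(6) + (-5) = 19
d(3) = 4(19) + 6 = 82
d(4) = 4(82) + 19 = 347
d(5) = 4(347) + 82 = 1470
d(6) = 4(1470) + 347 = 6227
d(7) = 4(6227) + 1470 = 26378
d(8) = 4(26378) + 6227 = 111739
d(9) = 4(111739) + 26378 = 473334
d(10) = 4(473334) + 111739 = 2005075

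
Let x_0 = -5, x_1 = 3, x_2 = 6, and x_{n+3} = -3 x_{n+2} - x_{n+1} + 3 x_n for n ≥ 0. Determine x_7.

-1242

x_3 = -3·6 - 3 + 3·(-5) = -36
x_4 = -3·(-36) - 6 + 3·3 = 111
x_5 = -3·111 - (-36) + 3·6 = -279
x_6 = -3·(-279) - 111 + 3·(-36) = 618
x_7 = -3·618 - (-279) + 3·111 = -1242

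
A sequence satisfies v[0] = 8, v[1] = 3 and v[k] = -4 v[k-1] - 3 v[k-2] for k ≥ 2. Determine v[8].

v[2] = -4·3 - 3·8 = -36
v[3] = -4·(-36) - 3·3 = 135
v[4] = -4·135 - 3·(-36) = -432
v[5] = -4·(-432) - 3·135 = 1323
v[6] = -4·1323 - 3·(-432) = -3996
v[7] = -4·(-3996) - 3·1323 = 12015
v[8] = -4·12015 - 3·(-3996) = -36072

-36072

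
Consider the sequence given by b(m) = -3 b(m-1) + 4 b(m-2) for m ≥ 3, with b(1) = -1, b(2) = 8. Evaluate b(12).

7549748

b(3) = -3(8) + 4(-1) = -28
b(4) = -3(-28) + 4(8) = 116
b(5) = -3(116) + 4(-28) = -460
b(6) = -3(-460) + 4(116) = 1844
b(7) = -3(1844) + 4(-460) = -7372
b(8) = -3(-7372) + 4(1844) = 29492
b(9) = -3(29492) + 4(-7372) = -117964
b(10) = -3(-117964) + 4(29492) = 471860
b(11) = -3(471860) + 4(-117964) = -1887436
b(12) = -3(-1887436) + 4(471860) = 7549748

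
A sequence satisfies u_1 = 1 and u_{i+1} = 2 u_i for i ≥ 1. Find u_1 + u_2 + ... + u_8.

u_2 = 2(1) = 2
u_3 = 2(2) = 4
u_4 = 2(4) = 8
u_5 = 2(8) = 16
u_6 = 2(16) = 32
u_7 = 2(32) = 64
u_8 = 2(64) = 128
Sum = 1 + 2 + 4 + 8 + 16 + 32 + 64 + 128 = 255

255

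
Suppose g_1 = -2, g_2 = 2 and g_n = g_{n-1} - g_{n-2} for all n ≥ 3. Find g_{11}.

-2

g_3 = 2 - (-2) = 4
g_4 = 4 - 2 = 2
g_5 = 2 - 4 = -2
g_6 = (-2) - 2 = -4
g_7 = (-4) - (-2) = -2
g_8 = (-2) - (-4) = 2
g_9 = 2 - (-2) = 4
g_{10} = 4 - 2 = 2
g_{11} = 2 - 4 = -2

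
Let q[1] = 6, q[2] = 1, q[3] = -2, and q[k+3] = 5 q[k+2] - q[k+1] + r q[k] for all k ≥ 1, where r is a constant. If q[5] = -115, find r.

-2

q[4] = -11 + 6r
q[5] = -53 + 31r
So -53 + 31r = -115, giving r = -2.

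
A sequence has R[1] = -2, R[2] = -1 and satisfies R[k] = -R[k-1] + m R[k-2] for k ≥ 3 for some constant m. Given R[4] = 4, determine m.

R[3] = 1 - 2m
R[4] = -1 + m
So -1 + m = 4, giving m = 5.

5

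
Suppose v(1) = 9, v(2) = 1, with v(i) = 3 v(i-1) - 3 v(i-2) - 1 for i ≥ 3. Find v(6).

-253

v(3) = 3·1 - 3·9 - 1 = -25
v(4) = 3·(-25) - 3·1 - 1 = -79
v(5) = 3·(-79) - 3·(-25) - 1 = -163
v(6) = 3·(-163) - 3·(-79) - 1 = -253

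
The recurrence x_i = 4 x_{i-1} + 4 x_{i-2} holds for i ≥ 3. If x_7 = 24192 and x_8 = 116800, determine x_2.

Rearranging, x_{i-2} = (x_i - 4 x_{i-1}) / 4.
x_6 = (116800 - 4*24192) / 4 = 20032/4 = 5008
x_5 = (24192 - 4*5008) / 4 = 4160/4 = 1040
x_4 = (5008 - 4*1040) / 4 = 848/4 = 212
x_3 = (1040 - 4*212) / 4 = 192/4 = 48
x_2 = (212 - 4*48) / 4 = 20/4 = 5

5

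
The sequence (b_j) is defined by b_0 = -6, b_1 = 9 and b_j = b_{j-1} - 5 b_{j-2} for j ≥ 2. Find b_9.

b_2 = 9 - 5*(-6) = 39
b_3 = 39 - 5*9 = -6
b_4 = (-6) - 5*39 = -201
b_5 = (-201) - 5*(-6) = -171
b_6 = (-171) - 5*(-201) = 834
b_7 = 834 - 5*(-171) = 1689
b_8 = 1689 - 5*834 = -2481
b_9 = (-2481) - 5*1689 = -10926

-10926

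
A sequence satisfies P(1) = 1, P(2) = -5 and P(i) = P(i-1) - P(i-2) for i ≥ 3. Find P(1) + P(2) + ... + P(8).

-4

P(3) = (-5) - 1 = -6
P(4) = (-6) - (-5) = -1
P(5) = (-1) - (-6) = 5
P(6) = 5 - (-1) = 6
P(7) = 6 - 5 = 1
P(8) = 1 - 6 = -5
Sum = 1 + (-5) + (-6) + (-1) + 5 + 6 + 1 + (-5) = -4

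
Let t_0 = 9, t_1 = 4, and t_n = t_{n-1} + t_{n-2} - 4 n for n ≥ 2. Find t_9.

t_2 = 4 + 9 - 8 = 5
t_3 = 5 + 4 - 12 = -3
t_4 = (-3) + 5 - 16 = -14
t_5 = (-14) + (-3) - 20 = -37
t_6 = (-37) + (-14) - 24 = -75
t_7 = (-75) + (-37) - 28 = -140
t_8 = (-140) + (-75) - 32 = -247
t_9 = (-247) + (-140) - 36 = -423

-423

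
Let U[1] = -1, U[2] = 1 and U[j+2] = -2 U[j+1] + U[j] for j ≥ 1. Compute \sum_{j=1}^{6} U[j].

28

U[3] = -2(1) + (-1) = -3
U[4] = -2(-3) + 1 = 7
U[5] = -2(7) + (-3) = -17
U[6] = -2(-17) + 7 = 41
Sum = (-1) + 1 + (-3) + 7 + (-17) + 41 = 28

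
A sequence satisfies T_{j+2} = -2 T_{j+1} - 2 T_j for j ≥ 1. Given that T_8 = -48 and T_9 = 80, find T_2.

Rearranging, T_{j-2} = (T_j + 2 T_{j-1}) / -2.
T_7 = (80 + 2*(-48)) / -2 = -16/-2 = 8
T_6 = (-48 + 2*8) / -2 = -32/-2 = 16
T_5 = (8 + 2*16) / -2 = 40/-2 = -20
T_4 = (16 + 2*(-20)) / -2 = -24/-2 = 12
T_3 = (-20 + 2*12) / -2 = 4/-2 = -2
T_2 = (12 + 2*(-2)) / -2 = 8/-2 = -4

-4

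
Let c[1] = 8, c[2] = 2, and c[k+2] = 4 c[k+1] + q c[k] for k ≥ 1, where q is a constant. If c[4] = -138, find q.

-5

c[3] = 8 + 8q
c[4] = 32 + 34q
So 32 + 34q = -138, giving q = -5.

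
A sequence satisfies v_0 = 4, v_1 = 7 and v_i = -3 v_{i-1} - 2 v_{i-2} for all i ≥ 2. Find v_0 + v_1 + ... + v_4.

-106

v_2 = -3(7) - 2(4) = -29
v_3 = -3(-29) - 2(7) = 73
v_4 = -3(73) - 2(-29) = -161
Sum = 4 + 7 + (-29) + 73 + (-161) = -106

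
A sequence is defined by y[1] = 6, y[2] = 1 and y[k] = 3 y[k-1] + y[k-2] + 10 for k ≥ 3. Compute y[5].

233

y[3] = 3(1) + 6 + 10 = 19
y[4] = 3(19) + 1 + 10 = 68
y[5] = 3(68) + 19 + 10 = 233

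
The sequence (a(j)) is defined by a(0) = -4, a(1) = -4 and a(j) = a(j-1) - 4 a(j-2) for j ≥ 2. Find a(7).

476

a(2) = (-4) - 4·(-4) = 12
a(3) = 12 - 4·(-4) = 28
a(4) = 28 - 4·12 = -20
a(5) = (-20) - 4·28 = -132
a(6) = (-132) - 4·(-20) = -52
a(7) = (-52) - 4·(-132) = 476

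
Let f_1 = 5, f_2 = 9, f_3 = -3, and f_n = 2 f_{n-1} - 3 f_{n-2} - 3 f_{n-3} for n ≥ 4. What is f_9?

1695

f_4 = 2·(-3) - 3·9 - 3·5 = -48
f_5 = 2·(-48) - 3·(-3) - 3·9 = -114
f_6 = 2·(-114) - 3·(-48) - 3·(-3) = -75
f_7 = 2·(-75) - 3·(-114) - 3·(-48) = 336
f_8 = 2·336 - 3·(-75) - 3·(-114) = 1239
f_9 = 2·1239 - 3·336 - 3·(-75) = 1695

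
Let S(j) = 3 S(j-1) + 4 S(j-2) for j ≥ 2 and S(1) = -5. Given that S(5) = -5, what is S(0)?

5

Let S(0) = x.
S(2) = -15 + 4x
S(3) = -65 + 12x
S(4) = -255 + 52x
S(5) = -1025 + 204x
So -1025 + 204x = -5, giving x = 5.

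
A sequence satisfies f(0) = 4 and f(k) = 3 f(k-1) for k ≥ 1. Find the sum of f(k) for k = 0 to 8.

f(1) = 3·4 = 12
f(2) = 3·12 = 36
f(3) = 3·36 = 108
f(4) = 3·108 = 324
f(5) = 3·324 = 972
f(6) = 3·972 = 2916
f(7) = 3·2916 = 8748
f(8) = 3·8748 = 26244
Sum = 4 + 12 + 36 + 108 + 324 + 972 + 2916 + 8748 + 26244 = 39364

39364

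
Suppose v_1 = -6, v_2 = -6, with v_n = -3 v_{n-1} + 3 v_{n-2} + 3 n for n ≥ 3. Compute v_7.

1956

v_3 = -3·(-6) + 3·(-6) + 9 = 9
v_4 = -3·9 + 3·(-6) + 12 = -33
v_5 = -3·(-33) + 3·9 + 15 = 141
v_6 = -3·141 + 3·(-33) + 18 = -504
v_7 = -3·(-504) + 3·141 + 21 = 1956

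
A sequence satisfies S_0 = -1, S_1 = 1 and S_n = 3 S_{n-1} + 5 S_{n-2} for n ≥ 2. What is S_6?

-197

S_2 = 3*1 + 5*(-1) = -2
S_3 = 3*(-2) + 5*1 = -1
S_4 = 3*(-1) + 5*(-2) = -13
S_5 = 3*(-13) + 5*(-1) = -44
S_6 = 3*(-44) + 5*(-13) = -197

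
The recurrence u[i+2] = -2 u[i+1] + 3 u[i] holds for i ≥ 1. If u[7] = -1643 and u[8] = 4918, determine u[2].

Rearranging, u[i-2] = (u[i] + 2 u[i-1]) / 3.
u[6] = (4918 + 2(-1643)) / 3 = 1632/3 = 544
u[5] = (-1643 + 2(544)) / 3 = -555/3 = -185
u[4] = (544 + 2(-185)) / 3 = 174/3 = 58
u[3] = (-185 + 2(58)) / 3 = -69/3 = -23
u[2] = (58 + 2(-23)) / 3 = 12/3 = 4

4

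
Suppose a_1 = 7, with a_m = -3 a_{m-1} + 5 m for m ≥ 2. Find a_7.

3518

a_2 = -3*7 + 10 = -11
a_3 = -3*(-11) + 15 = 48
a_4 = -3*48 + 20 = -124
a_5 = -3*(-124) + 25 = 397
a_6 = -3*397 + 30 = -1161
a_7 = -3*(-1161) + 35 = 3518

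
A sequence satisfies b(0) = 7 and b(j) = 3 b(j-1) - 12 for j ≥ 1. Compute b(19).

1162261473

The fixed point is -12/(1 - 3) = 6, so b(j) - 6 = 3(b(j-1) - 6).
Hence b(j) = 1·3^j + 6.
b(19) = 1·3^{19} + 6 = 1·1162261467 + 6 = 1162261473.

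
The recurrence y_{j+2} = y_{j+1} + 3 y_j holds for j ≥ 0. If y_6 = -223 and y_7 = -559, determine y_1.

-7

Rearranging, y_{j-2} = (y_j - y_{j-1}) / 3.
y_5 = (-559 - (-223)) / 3 = -336/3 = -112
y_4 = (-223 - (-112)) / 3 = -111/3 = -37
y_3 = (-112 - (-37)) / 3 = -75/3 = -25
y_2 = (-37 - (-25)) / 3 = -12/3 = -4
y_1 = (-25 - (-4)) / 3 = -21/3 = -7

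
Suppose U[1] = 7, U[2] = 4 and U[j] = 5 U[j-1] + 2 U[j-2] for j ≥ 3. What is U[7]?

U[3] = 5·4 + 2·7 = 34
U[4] = 5·34 + 2·4 = 178
U[5] = 5·178 + 2·34 = 958
U[6] = 5·958 + 2·178 = 5146
U[7] = 5·5146 + 2·958 = 27646

27646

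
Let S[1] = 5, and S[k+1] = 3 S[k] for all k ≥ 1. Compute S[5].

S[2] = 3(5) = 15
S[3] = 3(15) = 45
S[4] = 3(45) = 135
S[5] = 3(135) = 405

405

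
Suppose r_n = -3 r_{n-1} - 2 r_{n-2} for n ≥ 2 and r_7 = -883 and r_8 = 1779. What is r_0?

Rearranging, r_{n-2} = (r_n + 3 r_{n-1}) / -2.
r_6 = (1779 + 3*(-883)) / -2 = -870/-2 = 435
r_5 = (-883 + 3*435) / -2 = 422/-2 = -211
r_4 = (435 + 3*(-211)) / -2 = -198/-2 = 99
r_3 = (-211 + 3*99) / -2 = 86/-2 = -43
r_2 = (99 + 3*(-43)) / -2 = -30/-2 = 15
r_1 = (-43 + 3*15) / -2 = 2/-2 = -1
r_0 = (15 + 3*(-1)) / -2 = 12/-2 = -6

-6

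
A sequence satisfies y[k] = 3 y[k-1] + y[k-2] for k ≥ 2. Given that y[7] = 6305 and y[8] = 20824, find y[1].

Rearranging, y[k-2] = y[k] - 3 y[k-1].
y[6] = 20824 - 3(6305) = 1909
y[5] = 6305 - 3(1909) = 578
y[4] = 1909 - 3(578) = 175
y[3] = 578 - 3(175) = 53
y[2] = 175 - 3(53) = 16
y[1] = 53 - 3(16) = 5

5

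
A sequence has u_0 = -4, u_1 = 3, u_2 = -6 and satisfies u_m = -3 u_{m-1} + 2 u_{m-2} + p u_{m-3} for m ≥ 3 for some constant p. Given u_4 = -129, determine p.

-3

u_3 = 24 - 4p
u_4 = -84 + 15p
So -84 + 15p = -129, giving p = -3.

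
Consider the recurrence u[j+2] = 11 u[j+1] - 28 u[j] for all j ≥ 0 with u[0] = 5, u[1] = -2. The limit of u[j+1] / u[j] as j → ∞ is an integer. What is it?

The characteristic equation is r^2 - 11r + 28 = 0, which factors as (r - 7)(r - 4) = 0.
So the roots are 7 and 4. Since |7| > |4| and the coefficient of 7^j is non-zero, the ratio tends to 7.

7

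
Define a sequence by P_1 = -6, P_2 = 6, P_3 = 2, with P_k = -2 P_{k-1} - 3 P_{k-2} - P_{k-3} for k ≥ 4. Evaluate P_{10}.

P_4 = -2·2 - 3·6 - (-6) = -16
P_5 = -2·(-16) - 3·2 - 6 = 20
P_6 = -2·20 - 3·(-16) - 2 = 6
P_7 = -2·6 - 3·20 - (-16) = -56
P_8 = -2·(-56) - 3·6 - 20 = 74
P_9 = -2·74 - 3·(-56) - 6 = 14
P_{10} = -2·14 - 3·74 - (-56) = -194

-194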